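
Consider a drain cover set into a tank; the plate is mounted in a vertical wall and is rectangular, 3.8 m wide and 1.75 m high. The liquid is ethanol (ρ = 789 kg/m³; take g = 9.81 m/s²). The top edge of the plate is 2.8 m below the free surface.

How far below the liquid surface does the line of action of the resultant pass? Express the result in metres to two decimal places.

h_p = 3.74 m

γ = ρg = 789 × 9.81 / 1000 = 7.74009 kN/m³.
The centroid lies 1.75/2 = 0.875 m below the top edge, so the centroid depth is h_c = 2.8 + 0.875 = 3.675 m.
A = 3.8 × 1.75 = 6.65 m².
Resultant F = γ·h_c·A = 7.74009 × 3.675 × 6.65 = 189.158 kN.
I_c = b·h³/12 = 3.8 × 1.75³/12 = 1.69714 m⁴.
Centre of pressure: y_p = y_c + I_c/(y_c·A) = 3.675 + 1.69714/(3.675 × 6.65) = 3.675 + 0.0694446 = 3.74444 m along the plane.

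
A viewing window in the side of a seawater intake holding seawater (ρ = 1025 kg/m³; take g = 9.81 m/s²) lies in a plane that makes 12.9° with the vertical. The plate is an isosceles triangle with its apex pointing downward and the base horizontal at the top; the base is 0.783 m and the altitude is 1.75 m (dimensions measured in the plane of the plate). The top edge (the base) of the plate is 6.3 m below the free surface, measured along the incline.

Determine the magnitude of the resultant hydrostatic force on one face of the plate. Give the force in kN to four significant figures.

F ≈ 46.22 kN

γ = ρg = 1025 × 9.81 / 1000 = 10.05525 kN/m³.
The plate makes 12.9° with the vertical, i.e. θ = 90° − 12.9° = 77.1° to the horizontal. Measuring y along the incline from the free-surface line, vertical depth h = y·sinθ with sinθ = 0.974761.
With the apex down, the centroid sits h/3 = 1.75/3 = 0.583333 m below the base (the top edge), so y_c = 6.3 + 0.583333 = 6.88333 m and h_c = 6.88333 × 0.974761 = 6.7096 m.
A = ½ × 0.783 × 1.75 = 0.685125 m².
Resultant F = γ·h_c·A = 10.05525 × 6.7096 × 0.685125 = 46.2231 kN.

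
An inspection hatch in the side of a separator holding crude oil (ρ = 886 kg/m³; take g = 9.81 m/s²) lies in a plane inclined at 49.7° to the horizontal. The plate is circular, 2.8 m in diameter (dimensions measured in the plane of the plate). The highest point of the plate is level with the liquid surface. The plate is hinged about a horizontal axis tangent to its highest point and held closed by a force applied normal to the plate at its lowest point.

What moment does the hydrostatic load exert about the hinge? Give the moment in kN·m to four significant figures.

γ = ρg = 886 × 9.81 / 1000 = 8.69166 kN/m³.
Let θ = 49.7° be the plate's angle to the horizontal; measure y along the incline from where the plane meets the free surface. Vertical depth h = y·sinθ with sinθ = 0.762668.
The centroid is at the centre, 1.4 m below the top of the plate, so y_c = 1.4 m and h_c = 1.4 × 0.762668 = 1.06774 m.
A = π(1.4)² = 6.15752 m².
Resultant F = γ·h_c·A = 8.69166 × 1.06774 × 6.15752 = 57.1445 kN.
I_c = πr⁴/4 = π × 1.4⁴/4 = 3.01719 m⁴.
Centre of pressure: y_p = y_c + I_c/(y_c·A) = 1.4 + 3.01719/(1.4 × 6.15752) = 1.4 + 0.350001 = 1.75 m along the plane.
The resultant acts 1.4 + 0.350001 = 1.75 m (along the plate) below the hinge at the top edge, so the moment about the hinge is M = F × 1.75 = 57.1445 × 1.75 = 100.003 kN·m.

M ≈ 100.0 kN·m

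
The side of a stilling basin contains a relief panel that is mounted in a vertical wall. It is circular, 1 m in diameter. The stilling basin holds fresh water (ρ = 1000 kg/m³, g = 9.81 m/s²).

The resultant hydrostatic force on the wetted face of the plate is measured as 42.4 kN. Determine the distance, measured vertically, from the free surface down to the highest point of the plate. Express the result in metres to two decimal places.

γ = ρg = 1000 × 9.81 = 9810 N/m³ = 9.81 kN/m³.
A = π(0.5)² = 0.785398 m².
From F = γ·h_c·A, the centroid depth is h_c = 42.4/(9.81 × 0.785398) = 5.5031 m.
The centroid is at the centre, 0.5 m below the top of the plate, so the highest point sits at h_top = 5.5031 − 0.5 = 5.0031 m below the surface.

d_top ≈ 5.00 m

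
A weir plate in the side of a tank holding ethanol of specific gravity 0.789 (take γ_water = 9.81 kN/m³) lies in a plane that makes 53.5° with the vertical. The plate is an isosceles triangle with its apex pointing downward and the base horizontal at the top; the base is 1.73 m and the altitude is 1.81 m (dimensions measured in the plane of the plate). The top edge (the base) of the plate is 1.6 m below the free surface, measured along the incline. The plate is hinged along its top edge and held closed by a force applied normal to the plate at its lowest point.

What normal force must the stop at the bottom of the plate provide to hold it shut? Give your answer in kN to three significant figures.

P ≈ 6.02 kN

γ = 0.789 × 9.81 = 7.74009 kN/m³.
The plate makes 53.5° with the vertical, i.e. θ = 90° − 53.5° = 36.5° to the horizontal. Measuring y along the incline from the free-surface line, vertical depth h = y·sinθ with sinθ = 0.594823.
With the apex down, the centroid sits h/3 = 1.81/3 = 0.603333 m below the base (the top edge), so y_c = 1.6 + 0.603333 = 2.20333 m and h_c = 2.20333 × 0.594823 = 1.31059 m.
A = ½ × 1.73 × 1.81 = 1.56565 m².
Resultant F = γ·h_c·A = 7.74009 × 1.31059 × 1.56565 = 15.8821 kN.
I_c = b·h³/36 = 1.73 × 1.81³/36 = 0.284957 m⁴.
Centre of pressure: y_p = y_c + I_c/(y_c·A) = 2.20333 + 0.284957/(2.20333 × 1.56565) = 2.20333 + 0.0826048 = 2.28593 m along the plane.
The resultant acts 0.603333 + 0.0826048 = 0.685938 m (along the plate) below the hinge at the top edge, so the moment about the hinge is M = F × 0.685938 = 15.8821 × 0.685938 = 10.8941 kN·m.
A normal force at the bottom, 1.81 m from the hinge, must supply this moment: P = 10.8941/1.81 = 6.01884 kN.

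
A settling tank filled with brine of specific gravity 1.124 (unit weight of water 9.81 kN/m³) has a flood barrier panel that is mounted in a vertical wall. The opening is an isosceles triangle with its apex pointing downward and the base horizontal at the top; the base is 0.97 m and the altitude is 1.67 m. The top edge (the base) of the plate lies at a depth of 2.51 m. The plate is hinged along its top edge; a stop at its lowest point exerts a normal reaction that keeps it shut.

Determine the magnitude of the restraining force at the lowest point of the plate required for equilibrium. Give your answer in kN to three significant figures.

P ≈ 9.96 kN

γ = 1.124 × 9.81 = 11.02644 kN/m³.
With the apex down, the centroid sits h/3 = 1.67/3 = 0.556667 m below the base (the top edge), so the centroid depth is h_c = 2.51 + 0.556667 = 3.06667 m.
A = ½ × 0.97 × 1.67 = 0.80995 m².
Resultant F = γ·h_c·A = 11.02644 × 3.06667 × 0.80995 = 27.388 kN.
I_c = b·h³/36 = 0.97 × 1.67³/36 = 0.125493 m⁴.
Centre of pressure: y_p = y_c + I_c/(y_c·A) = 3.06667 + 0.125493/(3.06667 × 0.80995) = 3.06667 + 0.0505236 = 3.11719 m along the plane.
The resultant acts 0.556667 + 0.0505236 = 0.607191 m (along the plate) below the hinge at the top edge, so the moment about the hinge is M = F × 0.607191 = 27.388 × 0.607191 = 16.6297 kN·m.
A normal force at the bottom, 1.67 m from the hinge, must supply this moment: P = 16.6297/1.67 = 9.9579 kN.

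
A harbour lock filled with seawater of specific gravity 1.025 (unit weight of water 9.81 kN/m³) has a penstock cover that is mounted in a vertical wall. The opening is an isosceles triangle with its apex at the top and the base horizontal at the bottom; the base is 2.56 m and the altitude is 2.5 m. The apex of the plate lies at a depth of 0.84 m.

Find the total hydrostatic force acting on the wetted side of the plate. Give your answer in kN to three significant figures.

F ≈ 80.7 kN

γ = 1.025 × 9.81 = 10.05525 kN/m³.
With the apex up, the centroid sits 2h/3 = 2 × 2.5/3 = 1.66667 m below the apex, so the centroid depth is h_c = 0.84 + 1.66667 = 2.50667 m.
A = ½ × 2.56 × 2.5 = 3.2 m².
Resultant F = γ·h_c·A = 10.05525 × 2.50667 × 3.2 = 80.6566 kN.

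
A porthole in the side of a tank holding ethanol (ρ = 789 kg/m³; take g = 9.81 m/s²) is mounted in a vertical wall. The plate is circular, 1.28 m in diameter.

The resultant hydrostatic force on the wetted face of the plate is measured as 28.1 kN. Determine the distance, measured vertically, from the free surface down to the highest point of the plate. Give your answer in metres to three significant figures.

γ = ρg = 789 × 9.81 / 1000 = 7.74009 kN/m³.
A = π(0.64)² = 1.2868 m².
From F = γ·h_c·A, the centroid depth is h_c = 28.1/(7.74009 × 1.2868) = 2.8213 m.
The centroid is at the centre, 0.64 m below the top of the plate, so the highest point sits at h_top = 2.8213 − 0.64 = 2.1813 m below the surface.

d_top ≈ 2.18 m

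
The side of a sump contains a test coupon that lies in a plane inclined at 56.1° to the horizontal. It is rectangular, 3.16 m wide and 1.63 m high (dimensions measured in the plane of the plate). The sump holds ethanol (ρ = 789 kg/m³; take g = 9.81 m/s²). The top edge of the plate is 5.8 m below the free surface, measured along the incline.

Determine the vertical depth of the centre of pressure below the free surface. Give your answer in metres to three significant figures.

γ = ρg = 789 × 9.81 / 1000 = 7.74009 kN/m³.
Let θ = 56.1° be the plate's angle to the horizontal; measure y along the incline from where the plane meets the free surface. Vertical depth h = y·sinθ with sinθ = 0.830012.
The centroid lies 1.63/2 = 0.815 m below the top edge, so y_c = 5.8 + 0.815 = 6.615 m and h_c = 6.615 × 0.830012 = 5.49053 m.
A = 3.16 × 1.63 = 5.1508 m².
Resultant F = γ·h_c·A = 7.74009 × 5.49053 × 5.1508 = 218.895 kN.
I_c = b·h³/12 = 3.16 × 1.63³/12 = 1.14043 m⁴.
Centre of pressure: y_p = y_c + I_c/(y_c·A) = 6.615 + 1.14043/(6.615 × 5.1508) = 6.615 + 0.0334706 = 6.64847 m along the plane.
Vertically, h_p = y_p·sinθ = 6.64847 × 0.830012 = 5.51831 m.

h_p = 5.52 m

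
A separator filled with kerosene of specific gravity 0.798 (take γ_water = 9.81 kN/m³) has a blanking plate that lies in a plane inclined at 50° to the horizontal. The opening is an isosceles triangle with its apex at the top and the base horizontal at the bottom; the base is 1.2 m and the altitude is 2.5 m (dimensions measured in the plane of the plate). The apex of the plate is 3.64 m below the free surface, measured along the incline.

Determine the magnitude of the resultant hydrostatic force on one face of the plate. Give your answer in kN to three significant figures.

F ≈ 47.7 kN

γ = 0.798 × 9.81 = 7.82838 kN/m³.
Let θ = 50° be the plate's angle to the horizontal; measure y along the incline from where the plane meets the free surface. Vertical depth h = y·sinθ with sinθ = 0.766044.
With the apex up, the centroid sits 2h/3 = 2 × 2.5/3 = 1.66667 m below the apex, so y_c = 3.64 + 1.66667 = 5.30667 m and h_c = 5.30667 × 0.766044 = 4.06514 m.
A = ½ × 1.2 × 2.5 = 1.5 m².
Resultant F = γ·h_c·A = 7.82838 × 4.06514 × 1.5 = 47.7352 kN.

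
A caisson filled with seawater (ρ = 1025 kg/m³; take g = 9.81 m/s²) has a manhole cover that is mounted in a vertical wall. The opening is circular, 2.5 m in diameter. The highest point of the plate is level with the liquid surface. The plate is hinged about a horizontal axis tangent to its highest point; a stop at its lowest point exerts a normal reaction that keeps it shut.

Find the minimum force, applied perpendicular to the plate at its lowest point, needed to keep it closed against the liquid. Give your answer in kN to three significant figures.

γ = ρg = 1025 × 9.81 / 1000 = 10.05525 kN/m³.
The centroid is at the centre, 1.25 m below the top of the plate, so the centroid depth is h_c = 1.25 m.
A = π(1.25)² = 4.90874 m².
Resultant F = γ·h_c·A = 10.05525 × 1.25 × 4.90874 = 61.6983 kN.
I_c = πr⁴/4 = π × 1.25⁴/4 = 1.91748 m⁴.
Centre of pressure: y_p = y_c + I_c/(y_c·A) = 1.25 + 1.91748/(1.25 × 4.90874) = 1.25 + 0.312501 = 1.5625 m along the plane.
The resultant acts 1.25 + 0.312501 = 1.5625 m (along the plate) below the hinge at the top edge, so the moment about the hinge is M = F × 1.5625 = 61.6983 × 1.5625 = 96.4036 kN·m.
A normal force at the bottom, 2.5 m from the hinge, must supply this moment: P = 96.4036/2.5 = 38.5614 kN.

P ≈ 38.6 kN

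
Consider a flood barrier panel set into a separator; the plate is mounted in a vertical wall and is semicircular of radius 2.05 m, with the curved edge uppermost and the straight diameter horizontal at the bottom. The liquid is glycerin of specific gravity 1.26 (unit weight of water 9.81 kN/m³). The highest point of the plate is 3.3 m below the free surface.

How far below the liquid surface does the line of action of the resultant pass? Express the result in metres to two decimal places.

h_p = 4.55 m

γ = 1.26 × 9.81 = 12.3606 kN/m³.
The centroid lies 4r/(3π) = 0.870047 m above the diameter, so r − 4r/(3π) = 2.05 − 0.870047 = 1.17995 m below the topmost point, so the centroid depth is h_c = 3.3 + 1.17995 = 4.47995 m.
A = πr²/2 = π × 2.05²/2 = 6.60127 m².
Resultant F = γ·h_c·A = 12.3606 × 4.47995 × 6.60127 = 365.544 kN.
I_c = (π/8 − 8/(9π))·r⁴ = 0.109757 × 2.05⁴ = 1.93842 m⁴.
Centre of pressure: y_p = y_c + I_c/(y_c·A) = 4.47995 + 1.93842/(4.47995 × 6.60127) = 4.47995 + 0.0655462 = 4.5455 m along the plane.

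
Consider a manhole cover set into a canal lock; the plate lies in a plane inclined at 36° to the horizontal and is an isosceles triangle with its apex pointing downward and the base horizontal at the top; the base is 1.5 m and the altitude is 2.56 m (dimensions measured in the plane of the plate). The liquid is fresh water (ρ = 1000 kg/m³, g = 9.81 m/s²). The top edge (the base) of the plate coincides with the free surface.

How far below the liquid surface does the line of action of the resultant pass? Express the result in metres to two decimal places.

h_p = 0.75 m

γ = ρg = 1000 × 9.81 = 9810 N/m³ = 9.81 kN/m³.
Let θ = 36° be the plate's angle to the horizontal; measure y along the incline from where the plane meets the free surface. Vertical depth h = y·sinθ with sinθ = 0.587785.
With the apex down, the centroid sits h/3 = 2.56/3 = 0.853333 m below the base (the top edge), so y_c = 0.853333 m and h_c = 0.853333 × 0.587785 = 0.501576 m.
A = ½ × 1.5 × 2.56 = 1.92 m².
Resultant F = γ·h_c·A = 9.81 × 0.501576 × 1.92 = 9.44728 kN.
I_c = b·h³/36 = 1.5 × 2.56³/36 = 0.699051 m⁴.
Centre of pressure: y_p = y_c + I_c/(y_c·A) = 0.853333 + 0.699051/(0.853333 × 1.92) = 0.853333 + 0.426667 = 1.28 m along the plane.
Vertically, h_p = y_p·sinθ = 1.28 × 0.587785 = 0.752365 m.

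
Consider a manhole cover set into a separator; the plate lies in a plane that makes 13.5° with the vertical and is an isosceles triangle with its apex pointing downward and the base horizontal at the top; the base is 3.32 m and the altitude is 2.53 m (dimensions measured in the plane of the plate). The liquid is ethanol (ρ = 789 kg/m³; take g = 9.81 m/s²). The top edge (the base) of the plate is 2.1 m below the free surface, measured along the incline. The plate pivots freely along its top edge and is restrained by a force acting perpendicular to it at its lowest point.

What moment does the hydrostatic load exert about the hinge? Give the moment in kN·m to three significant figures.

γ = ρg = 789 × 9.81 / 1000 = 7.74009 kN/m³.
The plate makes 13.5° with the vertical, i.e. θ = 90° − 13.5° = 76.5° to the horizontal. Measuring y along the incline from the free-surface line, vertical depth h = y·sinθ with sinθ = 0.972370.
With the apex down, the centroid sits h/3 = 2.53/3 = 0.843333 m below the base (the top edge), so y_c = 2.1 + 0.843333 = 2.94333 m and h_c = 2.94333 × 0.972370 = 2.86201 m.
A = ½ × 3.32 × 2.53 = 4.1998 m².
Resultant F = γ·h_c·A = 7.74009 × 2.86201 × 4.1998 = 93.0349 kN.
I_c = b·h³/36 = 3.32 × 2.53³/36 = 1.49347 m⁴.
Centre of pressure: y_p = y_c + I_c/(y_c·A) = 2.94333 + 1.49347/(2.94333 × 4.1998) = 2.94333 + 0.120817 = 3.06415 m along the plane.
The resultant acts 0.843333 + 0.120817 = 0.96415 m (along the plate) below the hinge at the top edge, so the moment about the hinge is M = F × 0.96415 = 93.0349 × 0.96415 = 89.6996 kN·m.

M ≈ 89.7 kN·m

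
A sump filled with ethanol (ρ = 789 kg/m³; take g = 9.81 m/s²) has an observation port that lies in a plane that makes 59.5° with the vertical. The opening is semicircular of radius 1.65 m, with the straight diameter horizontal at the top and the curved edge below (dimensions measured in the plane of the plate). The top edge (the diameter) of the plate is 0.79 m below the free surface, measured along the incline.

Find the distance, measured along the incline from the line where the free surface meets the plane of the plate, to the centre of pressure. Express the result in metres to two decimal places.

γ = ρg = 789 × 9.81 / 1000 = 7.74009 kN/m³.
The plate makes 59.5° with the vertical, i.e. θ = 90° − 59.5° = 30.5° to the horizontal. Measuring y along the incline from the free-surface line, vertical depth h = y·sinθ with sinθ = 0.507538.
The centroid of a semicircle lies 4r/(3π) = 0.700282 m from the diameter, here below the top edge, so y_c = 0.79 + 0.700282 = 1.49028 m and h_c = 1.49028 × 0.507538 = 0.756374 m.
A = πr²/2 = π × 1.65²/2 = 4.27649 m².
Resultant F = γ·h_c·A = 7.74009 × 0.756374 × 4.27649 = 25.0363 kN.
I_c = (π/8 − 8/(9π))·r⁴ = 0.109757 × 1.65⁴ = 0.81352 m⁴.
Centre of pressure: y_p = y_c + I_c/(y_c·A) = 1.49028 + 0.81352/(1.49028 × 4.27649) = 1.49028 + 0.127648 = 1.61793 m along the plane.

y_p = 1.62 m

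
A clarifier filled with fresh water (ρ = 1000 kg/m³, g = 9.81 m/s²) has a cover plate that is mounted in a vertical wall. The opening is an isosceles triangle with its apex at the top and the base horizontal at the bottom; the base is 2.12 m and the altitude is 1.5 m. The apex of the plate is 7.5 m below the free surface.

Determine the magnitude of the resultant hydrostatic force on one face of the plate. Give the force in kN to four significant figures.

γ = ρg = 1000 × 9.81 = 9810 N/m³ = 9.81 kN/m³.
With the apex up, the centroid sits 2h/3 = 2 × 1.5/3 = 1 m below the apex, so the centroid depth is h_c = 7.5 + 1 = 8.5 m.
A = ½ × 2.12 × 1.5 = 1.59 m².
Resultant F = γ·h_c·A = 9.81 × 8.5 × 1.59 = 132.582 kN.

F ≈ 132.6 kN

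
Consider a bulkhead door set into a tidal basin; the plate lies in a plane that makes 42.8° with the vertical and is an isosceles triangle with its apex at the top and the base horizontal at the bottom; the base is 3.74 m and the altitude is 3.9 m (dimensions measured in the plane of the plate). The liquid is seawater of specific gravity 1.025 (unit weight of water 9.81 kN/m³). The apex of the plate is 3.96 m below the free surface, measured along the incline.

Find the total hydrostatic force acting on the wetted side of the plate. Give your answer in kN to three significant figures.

F ≈ 353 kN

γ = 1.025 × 9.81 = 10.05525 kN/m³.
The plate makes 42.8° with the vertical, i.e. θ = 90° − 42.8° = 47.2° to the horizontal. Measuring y along the incline from the free-surface line, vertical depth h = y·sinθ with sinθ = 0.733730.
With the apex up, the centroid sits 2h/3 = 2 × 3.9/3 = 2.6 m below the apex, so y_c = 3.96 + 2.6 = 6.56 m and h_c = 6.56 × 0.733730 = 4.81327 m.
A = ½ × 3.74 × 3.9 = 7.293 m².
Resultant F = γ·h_c·A = 10.05525 × 4.81327 × 7.293 = 352.971 kN.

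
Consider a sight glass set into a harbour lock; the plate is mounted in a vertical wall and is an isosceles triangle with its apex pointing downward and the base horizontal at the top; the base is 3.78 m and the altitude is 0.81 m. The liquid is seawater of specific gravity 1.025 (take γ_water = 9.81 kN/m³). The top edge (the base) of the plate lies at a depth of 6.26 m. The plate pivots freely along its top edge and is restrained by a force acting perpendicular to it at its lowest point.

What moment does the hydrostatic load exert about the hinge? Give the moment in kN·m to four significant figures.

M ≈ 27.70 kN·m

γ = 1.025 × 9.81 = 10.05525 kN/m³.
With the apex down, the centroid sits h/3 = 0.81/3 = 0.27 m below the base (the top edge), so the centroid depth is h_c = 6.26 + 0.27 = 6.53 m.
A = ½ × 3.78 × 0.81 = 1.5309 m².
Resultant F = γ·h_c·A = 10.05525 × 6.53 × 1.5309 = 100.52 kN.
I_c = b·h³/36 = 3.78 × 0.81³/36 = 0.0558013 m⁴.
Centre of pressure: y_p = y_c + I_c/(y_c·A) = 6.53 + 0.0558013/(6.53 × 1.5309) = 6.53 + 0.00558193 = 6.53558 m along the plane.
The resultant acts 0.27 + 0.00558193 = 0.275582 m (along the plate) below the hinge at the top edge, so the moment about the hinge is M = F × 0.275582 = 100.52 × 0.275582 = 27.7015 kN·m.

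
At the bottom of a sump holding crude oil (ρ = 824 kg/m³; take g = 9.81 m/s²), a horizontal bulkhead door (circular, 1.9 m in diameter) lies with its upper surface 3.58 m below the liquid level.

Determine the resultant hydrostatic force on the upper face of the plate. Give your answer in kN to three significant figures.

F ≈ 82.0 kN

γ = ρg = 824 × 9.81 / 1000 = 8.08344 kN/m³.
The plate is horizontal, so pressure is uniform at p = γ·h = 8.08344 × 3.58 = 28.9387 kN/m².
A = π(0.95)² = 2.83529 m².
F = p·A = 28.9387 × 2.83529 = 82.0496 kN.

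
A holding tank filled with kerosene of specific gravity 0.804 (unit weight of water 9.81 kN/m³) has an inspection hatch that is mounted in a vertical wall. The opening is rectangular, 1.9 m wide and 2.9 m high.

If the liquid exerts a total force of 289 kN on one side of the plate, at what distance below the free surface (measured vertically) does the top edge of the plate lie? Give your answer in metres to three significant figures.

d_top ≈ 5.20 m

γ = 0.804 × 9.81 = 7.88724 kN/m³.
A = 1.9 × 2.9 = 5.51 m².
From F = γ·h_c·A, the centroid depth is h_c = 289/(7.88724 × 5.51) = 6.64999 m.
The centroid lies 2.9/2 = 1.45 m below the top edge, so the top edge sits at h_top = 6.64999 − 1.45 = 5.19999 m below the surface.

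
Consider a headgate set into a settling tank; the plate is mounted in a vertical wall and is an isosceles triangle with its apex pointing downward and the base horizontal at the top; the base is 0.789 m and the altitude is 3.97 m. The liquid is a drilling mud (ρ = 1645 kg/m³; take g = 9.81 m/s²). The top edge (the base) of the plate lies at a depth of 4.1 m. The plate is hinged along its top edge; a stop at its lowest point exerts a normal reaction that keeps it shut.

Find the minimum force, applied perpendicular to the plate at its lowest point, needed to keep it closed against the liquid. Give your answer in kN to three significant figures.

γ = ρg = 1645 × 9.81 / 1000 = 16.13745 kN/m³.
With the apex down, the centroid sits h/3 = 3.97/3 = 1.32333 m below the base (the top edge), so the centroid depth is h_c = 4.1 + 1.32333 = 5.42333 m.
A = ½ × 0.789 × 3.97 = 1.56617 m².
Resultant F = γ·h_c·A = 16.13745 × 5.42333 × 1.56617 = 137.069 kN.
I_c = b·h³/36 = 0.789 × 3.97³/36 = 1.37134 m⁴.
Centre of pressure: y_p = y_c + I_c/(y_c·A) = 5.42333 + 1.37134/(5.42333 × 1.56617) = 5.42333 + 0.161451 = 5.58478 m along the plane.
The resultant acts 1.32333 + 0.161451 = 1.48478 m (along the plate) below the hinge at the top edge, so the moment about the hinge is M = F × 1.48478 = 137.069 × 1.48478 = 203.517 kN·m.
A normal force at the bottom, 3.97 m from the hinge, must supply this moment: P = 203.517/3.97 = 51.2637 kN.

P ≈ 51.3 kN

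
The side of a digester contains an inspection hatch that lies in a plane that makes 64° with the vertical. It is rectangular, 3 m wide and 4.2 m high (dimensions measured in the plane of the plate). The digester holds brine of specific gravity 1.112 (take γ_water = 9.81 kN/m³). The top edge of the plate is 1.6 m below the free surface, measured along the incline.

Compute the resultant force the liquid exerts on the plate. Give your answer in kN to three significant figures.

F ≈ 223 kN

γ = 1.112 × 9.81 = 10.90872 kN/m³.
The plate makes 64° with the vertical, i.e. θ = 90° − 64° = 26° to the horizontal. Measuring y along the incline from the free-surface line, vertical depth h = y·sinθ with sinθ = 0.438371.
The centroid lies 4.2/2 = 2.1 m below the top edge, so y_c = 1.6 + 2.1 = 3.7 m and h_c = 3.7 × 0.438371 = 1.62197 m.
A = 3 × 4.2 = 12.6 m².
Resultant F = γ·h_c·A = 10.90872 × 1.62197 × 12.6 = 222.94 kN.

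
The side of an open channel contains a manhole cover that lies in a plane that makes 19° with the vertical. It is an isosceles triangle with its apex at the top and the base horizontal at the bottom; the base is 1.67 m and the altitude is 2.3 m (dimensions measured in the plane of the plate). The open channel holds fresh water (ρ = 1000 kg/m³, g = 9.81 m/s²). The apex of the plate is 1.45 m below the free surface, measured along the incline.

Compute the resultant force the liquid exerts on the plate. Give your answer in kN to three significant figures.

F ≈ 53.1 kN

γ = ρg = 1000 × 9.81 = 9810 N/m³ = 9.81 kN/m³.
The plate makes 19° with the vertical, i.e. θ = 90° − 19° = 71° to the horizontal. Measuring y along the incline from the free-surface line, vertical depth h = y·sinθ with sinθ = 0.945519.
With the apex up, the centroid sits 2h/3 = 2 × 2.3/3 = 1.53333 m below the apex, so y_c = 1.45 + 1.53333 = 2.98333 m and h_c = 2.98333 × 0.945519 = 2.8208 m.
A = ½ × 1.67 × 2.3 = 1.9205 m².
Resultant F = γ·h_c·A = 9.81 × 2.8208 × 1.9205 = 53.1442 kN.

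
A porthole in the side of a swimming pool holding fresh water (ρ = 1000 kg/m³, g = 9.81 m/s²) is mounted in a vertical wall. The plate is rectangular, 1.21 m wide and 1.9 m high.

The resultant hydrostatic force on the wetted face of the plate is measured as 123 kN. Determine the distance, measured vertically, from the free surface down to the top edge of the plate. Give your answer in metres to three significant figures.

γ = ρg = 1000 × 9.81 = 9810 N/m³ = 9.81 kN/m³.
A = 1.21 × 1.9 = 2.299 m².
From F = γ·h_c·A, the centroid depth is h_c = 123/(9.81 × 2.299) = 5.45377 m.
The centroid lies 1.9/2 = 0.95 m below the top edge, so the top edge sits at h_top = 5.45377 − 0.95 = 4.50377 m below the surface.

d_top ≈ 4.50 m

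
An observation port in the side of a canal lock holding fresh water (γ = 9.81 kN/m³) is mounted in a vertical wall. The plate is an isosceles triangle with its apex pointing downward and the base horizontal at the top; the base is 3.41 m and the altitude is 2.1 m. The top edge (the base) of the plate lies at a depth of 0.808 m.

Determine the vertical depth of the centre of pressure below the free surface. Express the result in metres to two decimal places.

h_p = 1.67 m

γ = 9.81 kN/m³.
With the apex down, the centroid sits h/3 = 2.1/3 = 0.7 m below the base (the top edge), so the centroid depth is h_c = 0.808 + 0.7 = 1.508 m.
A = ½ × 3.41 × 2.1 = 3.5805 m².
Resultant F = γ·h_c·A = 9.81 × 1.508 × 3.5805 = 52.9681 kN.
I_c = b·h³/36 = 3.41 × 2.1³/36 = 0.877223 m⁴.
Centre of pressure: y_p = y_c + I_c/(y_c·A) = 1.508 + 0.877223/(1.508 × 3.5805) = 1.508 + 0.162467 = 1.67047 m along the plane.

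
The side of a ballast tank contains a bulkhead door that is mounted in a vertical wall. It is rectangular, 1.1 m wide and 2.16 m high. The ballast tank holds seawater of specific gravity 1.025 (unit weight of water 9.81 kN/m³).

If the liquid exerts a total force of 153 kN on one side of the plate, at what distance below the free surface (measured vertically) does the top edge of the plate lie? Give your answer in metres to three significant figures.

γ = 1.025 × 9.81 = 10.05525 kN/m³.
A = 1.1 × 2.16 = 2.376 m².
From F = γ·h_c·A, the centroid depth is h_c = 153/(10.05525 × 2.376) = 6.40401 m.
The centroid lies 2.16/2 = 1.08 m below the top edge, so the top edge sits at h_top = 6.40401 − 1.08 = 5.32401 m below the surface.

d_top ≈ 5.32 m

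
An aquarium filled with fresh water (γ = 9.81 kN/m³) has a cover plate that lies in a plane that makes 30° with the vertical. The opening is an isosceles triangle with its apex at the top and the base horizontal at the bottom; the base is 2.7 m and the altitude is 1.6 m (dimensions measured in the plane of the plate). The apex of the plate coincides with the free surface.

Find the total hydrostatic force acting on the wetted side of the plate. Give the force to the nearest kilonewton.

F ≈ 20 kN

γ = 9.81 kN/m³.
The plate makes 30° with the vertical, i.e. θ = 90° − 30° = 60° to the horizontal. Measuring y along the incline from the free-surface line, vertical depth h = y·sinθ with sinθ = 0.866025.
With the apex up, the centroid sits 2h/3 = 2 × 1.6/3 = 1.06667 m below the apex, so y_c = 1.06667 m and h_c = 1.06667 × 0.866025 = 0.923763 m.
A = ½ × 2.7 × 1.6 = 2.16 m².
Resultant F = γ·h_c·A = 9.81 × 0.923763 × 2.16 = 19.5742 kN.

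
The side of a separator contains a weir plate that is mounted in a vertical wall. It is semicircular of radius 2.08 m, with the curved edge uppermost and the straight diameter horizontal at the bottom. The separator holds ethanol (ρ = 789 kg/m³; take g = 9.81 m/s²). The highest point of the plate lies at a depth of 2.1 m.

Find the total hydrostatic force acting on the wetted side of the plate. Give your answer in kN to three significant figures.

γ = ρg = 789 × 9.81 / 1000 = 7.74009 kN/m³.
The centroid lies 4r/(3π) = 0.882779 m above the diameter, so r − 4r/(3π) = 2.08 − 0.882779 = 1.19722 m below the topmost point, so the centroid depth is h_c = 2.1 + 1.19722 = 3.29722 m.
A = πr²/2 = π × 2.08²/2 = 6.79589 m².
Resultant F = γ·h_c·A = 7.74009 × 3.29722 × 6.79589 = 173.436 kN.

F ≈ 173 kN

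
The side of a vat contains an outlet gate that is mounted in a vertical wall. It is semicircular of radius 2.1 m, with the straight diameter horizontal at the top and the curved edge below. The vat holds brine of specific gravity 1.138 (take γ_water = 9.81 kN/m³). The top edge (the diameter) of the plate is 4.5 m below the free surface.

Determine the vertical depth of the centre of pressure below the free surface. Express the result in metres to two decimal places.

γ = 1.138 × 9.81 = 11.16378 kN/m³.
The centroid of a semicircle lies 4r/(3π) = 0.891268 m from the diameter, here below the top edge, so the centroid depth is h_c = 4.5 + 0.891268 = 5.39127 m.
A = πr²/2 = π × 2.1²/2 = 6.92721 m².
Resultant F = γ·h_c·A = 11.16378 × 5.39127 × 6.92721 = 416.928 kN.
I_c = (π/8 − 8/(9π))·r⁴ = 0.109757 × 2.1⁴ = 2.13457 m⁴.
Centre of pressure: y_p = y_c + I_c/(y_c·A) = 5.39127 + 2.13457/(5.39127 × 6.92721) = 5.39127 + 0.0571559 = 5.44843 m along the plane.

h_p = 5.45 m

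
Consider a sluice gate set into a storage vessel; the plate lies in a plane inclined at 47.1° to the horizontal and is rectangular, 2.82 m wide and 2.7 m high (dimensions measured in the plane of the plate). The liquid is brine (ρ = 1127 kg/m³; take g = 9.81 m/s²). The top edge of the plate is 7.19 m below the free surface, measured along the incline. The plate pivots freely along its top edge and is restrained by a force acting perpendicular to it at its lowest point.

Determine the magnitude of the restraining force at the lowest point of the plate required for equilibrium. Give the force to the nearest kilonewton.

P ≈ 277 kN

γ = ρg = 1127 × 9.81 / 1000 = 11.05587 kN/m³.
Let θ = 47.1° be the plate's angle to the horizontal; measure y along the incline from where the plane meets the free surface. Vertical depth h = y·sinθ with sinθ = 0.732543.
The centroid lies 2.7/2 = 1.35 m below the top edge, so y_c = 7.19 + 1.35 = 8.54 m and h_c = 8.54 × 0.732543 = 6.25592 m.
A = 2.82 × 2.7 = 7.614 m².
Resultant F = γ·h_c·A = 11.05587 × 6.25592 × 7.614 = 526.62 kN.
I_c = b·h³/12 = 2.82 × 2.7³/12 = 4.62551 m⁴.
Centre of pressure: y_p = y_c + I_c/(y_c·A) = 8.54 + 4.62551/(8.54 × 7.614) = 8.54 + 0.0711359 = 8.61114 m along the plane.
The resultant acts 1.35 + 0.0711359 = 1.42114 m (along the plate) below the hinge at the top edge, so the moment about the hinge is M = F × 1.42114 = 526.62 × 1.42114 = 748.401 kN·m.
A normal force at the bottom, 2.7 m from the hinge, must supply this moment: P = 748.401/2.7 = 277.186 kN.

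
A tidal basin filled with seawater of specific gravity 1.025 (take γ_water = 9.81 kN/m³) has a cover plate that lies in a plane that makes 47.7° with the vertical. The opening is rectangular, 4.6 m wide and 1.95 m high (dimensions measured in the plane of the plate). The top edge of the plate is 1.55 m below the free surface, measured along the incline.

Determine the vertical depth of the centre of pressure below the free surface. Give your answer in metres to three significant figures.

γ = 1.025 × 9.81 = 10.05525 kN/m³.
The plate makes 47.7° with the vertical, i.e. θ = 90° − 47.7° = 42.3° to the horizontal. Measuring y along the incline from the free-surface line, vertical depth h = y·sinθ with sinθ = 0.673013.
The centroid lies 1.95/2 = 0.975 m below the top edge, so y_c = 1.55 + 0.975 = 2.525 m and h_c = 2.525 × 0.673013 = 1.69936 m.
A = 4.6 × 1.95 = 8.97 m².
Resultant F = γ·h_c·A = 10.05525 × 1.69936 × 8.97 = 153.275 kN.
I_c = b·h³/12 = 4.6 × 1.95³/12 = 2.84237 m⁴.
Centre of pressure: y_p = y_c + I_c/(y_c·A) = 2.525 + 2.84237/(2.525 × 8.97) = 2.525 + 0.125495 = 2.65049 m along the plane.
Vertically, h_p = y_p·sinθ = 2.65049 × 0.673013 = 1.78381 m.

h_p = 1.78 m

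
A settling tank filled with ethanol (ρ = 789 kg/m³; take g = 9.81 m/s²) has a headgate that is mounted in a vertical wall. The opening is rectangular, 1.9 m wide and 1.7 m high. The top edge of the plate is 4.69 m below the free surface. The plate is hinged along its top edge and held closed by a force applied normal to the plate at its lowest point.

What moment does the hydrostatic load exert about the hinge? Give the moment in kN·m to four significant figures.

γ = ρg = 789 × 9.81 / 1000 = 7.74009 kN/m³.
The centroid lies 1.7/2 = 0.85 m below the top edge, so the centroid depth is h_c = 4.69 + 0.85 = 5.54 m.
A = 1.9 × 1.7 = 3.23 m².
Resultant F = γ·h_c·A = 7.74009 × 5.54 × 3.23 = 138.503 kN.
I_c = b·h³/12 = 1.9 × 1.7³/12 = 0.777892 m⁴.
Centre of pressure: y_p = y_c + I_c/(y_c·A) = 5.54 + 0.777892/(5.54 × 3.23) = 5.54 + 0.0434717 = 5.58347 m along the plane.
The resultant acts 0.85 + 0.0434717 = 0.893472 m (along the plate) below the hinge at the top edge, so the moment about the hinge is M = F × 0.893472 = 138.503 × 0.893472 = 123.749 kN·m.

M ≈ 123.7 kN·m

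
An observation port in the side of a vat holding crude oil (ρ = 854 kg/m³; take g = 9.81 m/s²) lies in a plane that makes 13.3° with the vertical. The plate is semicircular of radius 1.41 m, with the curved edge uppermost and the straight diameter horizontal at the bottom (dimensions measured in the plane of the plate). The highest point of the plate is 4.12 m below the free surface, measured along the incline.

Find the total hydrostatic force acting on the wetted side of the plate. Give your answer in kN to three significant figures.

F ≈ 126 kN

γ = ρg = 854 × 9.81 / 1000 = 8.37774 kN/m³.
The plate makes 13.3° with the vertical, i.e. θ = 90° − 13.3° = 76.7° to the horizontal. Measuring y along the incline from the free-surface line, vertical depth h = y·sinθ with sinθ = 0.973179.
The centroid lies 4r/(3π) = 0.598423 m above the diameter, so r − 4r/(3π) = 1.41 − 0.598423 = 0.811577 m below the topmost point, so y_c = 4.12 + 0.811577 = 4.93158 m and h_c = 4.93158 × 0.973179 = 4.79931 m.
A = πr²/2 = π × 1.41²/2 = 3.1229 m².
Resultant F = γ·h_c·A = 8.37774 × 4.79931 × 3.1229 = 125.564 kN.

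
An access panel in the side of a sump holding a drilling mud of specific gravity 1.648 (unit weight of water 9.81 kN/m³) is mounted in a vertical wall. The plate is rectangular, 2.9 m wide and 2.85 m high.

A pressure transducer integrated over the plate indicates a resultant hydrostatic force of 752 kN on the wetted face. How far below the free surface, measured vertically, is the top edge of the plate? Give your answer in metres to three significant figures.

γ = 1.648 × 9.81 = 16.16688 kN/m³.
A = 2.9 × 2.85 = 8.265 m².
From F = γ·h_c·A, the centroid depth is h_c = 752/(16.16688 × 8.265) = 5.62793 m.
The centroid lies 2.85/2 = 1.425 m below the top edge, so the top edge sits at h_top = 5.62793 − 1.425 = 4.20293 m below the surface.

d_top ≈ 4.20 m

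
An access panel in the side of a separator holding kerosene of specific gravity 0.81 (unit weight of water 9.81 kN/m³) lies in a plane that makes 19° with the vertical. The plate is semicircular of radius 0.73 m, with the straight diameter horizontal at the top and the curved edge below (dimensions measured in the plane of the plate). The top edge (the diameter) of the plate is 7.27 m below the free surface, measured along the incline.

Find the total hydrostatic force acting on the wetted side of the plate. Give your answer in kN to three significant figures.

γ = 0.81 × 9.81 = 7.9461 kN/m³.
The plate makes 19° with the vertical, i.e. θ = 90° − 19° = 71° to the horizontal. Measuring y along the incline from the free-surface line, vertical depth h = y·sinθ with sinθ = 0.945519.
The centroid of a semicircle lies 4r/(3π) = 0.309822 m from the diameter, here below the top edge, so y_c = 7.27 + 0.309822 = 7.57982 m and h_c = 7.57982 × 0.945519 = 7.16686 m.
A = πr²/2 = π × 0.73²/2 = 0.837077 m².
Resultant F = γ·h_c·A = 7.9461 × 7.16686 × 0.837077 = 47.6704 kN.

F ≈ 47.7 kN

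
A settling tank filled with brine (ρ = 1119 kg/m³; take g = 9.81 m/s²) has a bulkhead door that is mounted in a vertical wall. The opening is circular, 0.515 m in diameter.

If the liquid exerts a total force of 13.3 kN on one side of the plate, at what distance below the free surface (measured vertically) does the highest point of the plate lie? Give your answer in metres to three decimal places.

d_top ≈ 5.559 m

γ = ρg = 1119 × 9.81 / 1000 = 10.97739 kN/m³.
A = π(0.2575)² = 0.208307 m².
From F = γ·h_c·A, the centroid depth is h_c = 13.3/(10.97739 × 0.208307) = 5.81633 m.
The centroid is at the centre, 0.2575 m below the top of the plate, so the highest point sits at h_top = 5.81633 − 0.2575 = 5.55883 m below the surface.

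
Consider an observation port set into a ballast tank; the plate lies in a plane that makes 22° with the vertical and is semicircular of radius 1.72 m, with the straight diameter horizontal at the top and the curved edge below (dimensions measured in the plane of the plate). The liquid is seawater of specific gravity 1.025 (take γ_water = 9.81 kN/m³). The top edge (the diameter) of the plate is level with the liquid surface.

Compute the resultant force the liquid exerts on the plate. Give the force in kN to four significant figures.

F ≈ 31.63 kN

γ = 1.025 × 9.81 = 10.05525 kN/m³.
The plate makes 22° with the vertical, i.e. θ = 90° − 22° = 68° to the horizontal. Measuring y along the incline from the free-surface line, vertical depth h = y·sinθ with sinθ = 0.927184.
The centroid of a semicircle lies 4r/(3π) = 0.729991 m from the diameter, here below the top edge, so y_c = 0.729991 m and h_c = 0.729991 × 0.927184 = 0.676836 m.
A = πr²/2 = π × 1.72²/2 = 4.64704 m².
Resultant F = γ·h_c·A = 10.05525 × 0.676836 × 4.64704 = 31.6266 kN.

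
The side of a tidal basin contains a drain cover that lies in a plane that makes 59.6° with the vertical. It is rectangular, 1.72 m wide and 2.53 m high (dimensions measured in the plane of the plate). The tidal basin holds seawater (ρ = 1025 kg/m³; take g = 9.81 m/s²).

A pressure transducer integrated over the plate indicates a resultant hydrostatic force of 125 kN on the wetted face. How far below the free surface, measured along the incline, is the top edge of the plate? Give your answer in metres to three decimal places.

γ = ρg = 1025 × 9.81 / 1000 = 10.05525 kN/m³.
A = 1.72 × 2.53 = 4.3516 m².
From F = γ·h_c·A, the centroid depth is h_c = 125/(10.05525 × 4.3516) = 2.85672 m.
The plate makes 59.6° with the vertical, i.e. θ = 90° − 59.6° = 30.4° to the horizontal. Measuring y along the incline from the free-surface line, vertical depth h = y·sinθ with sinθ = 0.506034.
Along the incline, y_c = h_c/sinθ = 2.85672/0.506034 = 5.64531 m.
The centroid lies 2.53/2 = 1.265 m below the top edge, so the top edge sits at y_top = 5.64531 − 1.265 = 4.38031 m along the incline.

y_top ≈ 4.380 m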